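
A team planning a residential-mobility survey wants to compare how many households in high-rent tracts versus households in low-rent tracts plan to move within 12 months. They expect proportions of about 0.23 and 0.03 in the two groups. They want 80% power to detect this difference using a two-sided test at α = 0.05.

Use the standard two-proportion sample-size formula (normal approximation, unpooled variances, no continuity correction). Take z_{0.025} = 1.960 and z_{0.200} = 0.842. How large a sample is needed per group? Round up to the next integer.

n = (z_{α/2} + z_β)² · [p₁(1−p₁) + p₂(1−p₂)] / (p₁ − p₂)²
  = (1.960 + 0.842)² · (0.23·0.77 + 0.03·0.97) / (0.20)²
  = (2.802)² · (0.1771 + 0.0291) / 0.0400
  = 7.8512 · 0.2062 / 0.0400
  = 40.47
Round up → n = 41 per group.

n = 41 per group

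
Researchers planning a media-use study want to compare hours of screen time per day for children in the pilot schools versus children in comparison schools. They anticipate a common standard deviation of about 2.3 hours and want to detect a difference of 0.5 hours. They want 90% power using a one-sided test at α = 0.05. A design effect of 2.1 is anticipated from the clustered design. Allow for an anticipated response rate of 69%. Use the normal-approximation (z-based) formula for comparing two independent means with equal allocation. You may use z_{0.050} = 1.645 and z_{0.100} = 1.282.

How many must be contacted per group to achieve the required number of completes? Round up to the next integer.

n = (z_α + z_β)² · (σ₁² + σ₂²) / δ²
  = (1.645 + 1.282)² · (2·2.3² = 10.58) / 0.5²
  = 8.5673 · 10.58 / 0.25
  = 362.57
Design effect: 2.1 × 362.57 = 761.40.
Adjust for 69% response: 761.40 / 0.69 = 1103.47.
Round up → n = 1104 per group.

n = 1104 per group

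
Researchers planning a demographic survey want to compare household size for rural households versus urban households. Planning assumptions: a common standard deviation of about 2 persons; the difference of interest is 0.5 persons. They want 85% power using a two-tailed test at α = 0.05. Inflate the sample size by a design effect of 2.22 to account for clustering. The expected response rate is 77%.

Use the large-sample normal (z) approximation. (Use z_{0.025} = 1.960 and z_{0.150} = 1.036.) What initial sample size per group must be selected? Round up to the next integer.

n = 829 per group

n = (z_{α/2} + z_β)² · (σ₁² + σ₂²) / δ²
  = (1.960 + 1.036)² · (2·2² = 8) / 0.5²
  = 8.9760 · 8 / 0.25
  = 287.23
Design effect: 2.22 × 287.23 = 637.66.
Adjust for 77% response: 637.66 / 0.77 = 828.12.
Round up → n = 829 per group.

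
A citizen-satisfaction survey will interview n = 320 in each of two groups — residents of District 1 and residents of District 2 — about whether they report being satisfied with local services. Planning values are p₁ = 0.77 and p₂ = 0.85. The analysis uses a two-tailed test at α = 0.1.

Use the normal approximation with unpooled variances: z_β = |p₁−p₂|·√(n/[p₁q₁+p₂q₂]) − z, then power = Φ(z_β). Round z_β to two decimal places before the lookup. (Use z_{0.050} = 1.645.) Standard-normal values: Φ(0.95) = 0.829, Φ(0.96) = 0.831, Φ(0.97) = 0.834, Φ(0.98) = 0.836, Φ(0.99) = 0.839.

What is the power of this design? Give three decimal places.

Power ≈ 0.829

z_β = |p₁−p₂|·√(n/[p₁q₁+p₂q₂]) − z_{α/2}
    = 0.08 · √(320/0.3046) − 1.645
    = 0.08 · 32.4123 − 1.645
    = 2.5930 − 1.645 = 0.9480 → 0.95
Power = Φ(0.95) = 0.829.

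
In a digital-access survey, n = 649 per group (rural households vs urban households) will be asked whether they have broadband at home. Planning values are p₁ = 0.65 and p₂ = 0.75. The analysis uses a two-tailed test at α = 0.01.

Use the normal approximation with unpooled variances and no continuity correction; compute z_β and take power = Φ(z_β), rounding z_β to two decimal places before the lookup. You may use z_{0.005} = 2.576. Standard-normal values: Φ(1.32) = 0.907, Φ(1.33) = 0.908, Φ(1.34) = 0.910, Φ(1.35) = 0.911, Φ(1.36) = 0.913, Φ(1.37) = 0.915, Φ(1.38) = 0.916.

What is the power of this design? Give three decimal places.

z_β = |p₁−p₂|·√(n/[p₁q₁+p₂q₂]) − z_{α/2}
    = 0.10 · √(649/0.4150) − 2.576
    = 0.10 · 39.5456 − 2.576
    = 3.9546 − 2.576 = 1.3786 → 1.38
Power = Φ(1.38) = 0.916.

Power ≈ 0.916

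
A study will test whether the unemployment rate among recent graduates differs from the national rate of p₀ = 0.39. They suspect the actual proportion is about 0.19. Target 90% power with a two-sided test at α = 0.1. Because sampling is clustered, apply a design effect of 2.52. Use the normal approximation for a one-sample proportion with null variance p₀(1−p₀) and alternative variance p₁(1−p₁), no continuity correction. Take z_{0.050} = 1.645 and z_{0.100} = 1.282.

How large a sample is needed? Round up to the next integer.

n = 108

n = [z_{α/2}·√(p₀q₀) + z_β·√(p₁q₁)]² / (p₁ − p₀)²
  = [1.645·√(0.39·0.61) + 1.282·√(0.19·0.81)]² / (-0.20)²
  = [1.645·0.4877 + 1.282·0.3923]² / 0.0400
  = [1.3053]² / 0.0400
  = 42.59
Design effect: 2.52 × 42.59 = 107.34.
Round up → n = 108.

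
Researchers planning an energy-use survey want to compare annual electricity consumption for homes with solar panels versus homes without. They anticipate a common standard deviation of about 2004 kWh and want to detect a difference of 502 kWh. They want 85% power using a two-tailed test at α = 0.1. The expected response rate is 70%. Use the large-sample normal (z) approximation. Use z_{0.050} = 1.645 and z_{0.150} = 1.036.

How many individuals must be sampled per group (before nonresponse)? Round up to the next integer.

n = 328 per group

n = (z_{α/2} + z_β)² · (σ₁² + σ₂²) / δ²
  = (1.645 + 1.036)² · (2·2004² = 8032032) / 502²
  = 7.1878 · 8032032 / 252004
  = 229.09
Adjust for 70% response: 229.09 / 0.70 = 327.28.
Round up → n = 328 per group.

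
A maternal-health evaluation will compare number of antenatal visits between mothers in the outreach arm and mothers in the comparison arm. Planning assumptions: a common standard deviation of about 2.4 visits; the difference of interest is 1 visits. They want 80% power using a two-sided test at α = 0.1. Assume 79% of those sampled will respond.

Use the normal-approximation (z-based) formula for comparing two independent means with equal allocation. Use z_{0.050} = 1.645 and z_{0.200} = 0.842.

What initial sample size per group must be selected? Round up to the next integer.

n = (z_{α/2} + z_β)² · (σ₁² + σ₂²) / δ²
  = (1.645 + 0.842)² · (2·2.4² = 11.52) / 1²
  = 6.1852 · 11.52 / 1
  = 71.25
Adjust for 79% response: 71.25 / 0.79 = 90.19.
Round up → n = 91 per group.

n = 91 per group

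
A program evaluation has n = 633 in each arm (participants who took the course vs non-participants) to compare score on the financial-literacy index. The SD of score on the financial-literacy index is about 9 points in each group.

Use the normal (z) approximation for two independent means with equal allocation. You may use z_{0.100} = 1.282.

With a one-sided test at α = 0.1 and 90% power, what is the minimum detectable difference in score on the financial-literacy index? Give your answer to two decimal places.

Minimum detectable difference ≈ 1.30 points

δ = (z_α + z_β) · √((σ₁²+σ₂²)/n)
  = (1.282 + 1.282) · √(162/633)
  = 2.564 · √0.25592
  = 2.564 · 0.5059
  = 1.2971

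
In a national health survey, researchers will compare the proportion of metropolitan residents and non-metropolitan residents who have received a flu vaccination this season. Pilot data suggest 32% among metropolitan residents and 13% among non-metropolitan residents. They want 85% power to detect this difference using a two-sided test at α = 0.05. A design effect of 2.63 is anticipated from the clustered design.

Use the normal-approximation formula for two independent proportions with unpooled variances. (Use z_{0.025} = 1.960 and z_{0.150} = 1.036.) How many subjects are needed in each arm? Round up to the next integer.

n = (z_{α/2} + z_β)² · [p₁(1−p₁) + p₂(1−p₂)] / (p₁ − p₂)²
  = (1.960 + 1.036)² · (0.32·0.68 + 0.13·0.87) / (0.19)²
  = (2.996)² · (0.2176 + 0.1131) / 0.0361
  = 8.9760 · 0.3307 / 0.0361
  = 82.23
Design effect: 2.63 × 82.23 = 216.26.
Round up → n = 217 per group.

n = 217 per group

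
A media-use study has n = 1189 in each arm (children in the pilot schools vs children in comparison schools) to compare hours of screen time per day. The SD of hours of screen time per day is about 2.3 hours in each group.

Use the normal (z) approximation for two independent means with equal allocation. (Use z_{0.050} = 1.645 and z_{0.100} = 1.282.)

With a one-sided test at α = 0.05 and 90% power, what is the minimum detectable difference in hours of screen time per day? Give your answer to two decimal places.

Minimum detectable difference ≈ 0.28 hours

δ = (z_α + z_β) · √((σ₁²+σ₂²)/n)
  = (1.645 + 1.282) · √(10.58/1189)
  = 2.927 · √0.0089
  = 2.927 · 0.0943
  = 0.2761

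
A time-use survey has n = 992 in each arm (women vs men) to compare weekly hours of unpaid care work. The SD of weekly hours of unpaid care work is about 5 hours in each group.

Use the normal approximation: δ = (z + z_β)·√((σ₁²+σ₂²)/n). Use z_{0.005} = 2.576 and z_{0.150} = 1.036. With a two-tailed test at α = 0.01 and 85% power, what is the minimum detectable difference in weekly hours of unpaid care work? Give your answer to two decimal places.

δ = (z_{α/2} + z_β) · √((σ₁²+σ₂²)/n)
  = (2.576 + 1.036) · √(50/992)
  = 3.612 · √0.0504
  = 3.612 · 0.2245
  = 0.8109

Minimum detectable difference ≈ 0.81 hours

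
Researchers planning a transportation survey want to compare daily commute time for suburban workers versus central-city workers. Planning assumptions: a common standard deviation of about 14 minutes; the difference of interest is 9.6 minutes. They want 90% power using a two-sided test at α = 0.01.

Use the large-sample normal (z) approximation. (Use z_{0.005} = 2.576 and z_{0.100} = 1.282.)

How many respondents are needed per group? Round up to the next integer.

n = 64 per group

n = (z_{α/2} + z_β)² · (σ₁² + σ₂²) / δ²
  = (2.576 + 1.282)² · (2·14² = 392) / 9.6²
  = 14.8842 · 392 / 92.16
  = 63.31
Round up → n = 64 per group.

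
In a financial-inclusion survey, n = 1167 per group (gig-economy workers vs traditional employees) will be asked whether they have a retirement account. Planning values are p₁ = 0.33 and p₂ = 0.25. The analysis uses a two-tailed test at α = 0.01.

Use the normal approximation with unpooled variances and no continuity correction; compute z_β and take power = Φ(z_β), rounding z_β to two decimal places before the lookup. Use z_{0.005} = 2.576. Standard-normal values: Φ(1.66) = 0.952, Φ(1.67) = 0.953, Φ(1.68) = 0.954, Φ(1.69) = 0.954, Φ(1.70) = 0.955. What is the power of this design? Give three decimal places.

z_β = |p₁−p₂|·√(n/[p₁q₁+p₂q₂]) − z_{α/2}
    = 0.08 · √(1167/0.4086) − 2.576
    = 0.08 · 53.4424 − 2.576
    = 4.2754 − 2.576 = 1.6994 → 1.70
Power = Φ(1.70) = 0.955.

Power ≈ 0.955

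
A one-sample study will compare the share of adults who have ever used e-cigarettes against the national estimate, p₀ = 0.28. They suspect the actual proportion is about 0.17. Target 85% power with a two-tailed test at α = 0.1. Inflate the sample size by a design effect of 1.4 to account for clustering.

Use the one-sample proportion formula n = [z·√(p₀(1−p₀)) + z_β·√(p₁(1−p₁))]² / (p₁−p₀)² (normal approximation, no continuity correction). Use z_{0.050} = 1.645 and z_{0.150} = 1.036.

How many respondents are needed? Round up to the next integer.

n = [z_{α/2}·√(p₀q₀) + z_β·√(p₁q₁)]² / (p₁ − p₀)²
  = [1.645·√(0.28·0.72) + 1.036·√(0.17·0.83)]² / (-0.11)²
  = [1.645·0.4490 + 1.036·0.3756]² / 0.0121
  = [1.1278]² / 0.0121
  = 105.11
Design effect: 1.4 × 105.11 = 147.16.
Round up → n = 148.

n = 148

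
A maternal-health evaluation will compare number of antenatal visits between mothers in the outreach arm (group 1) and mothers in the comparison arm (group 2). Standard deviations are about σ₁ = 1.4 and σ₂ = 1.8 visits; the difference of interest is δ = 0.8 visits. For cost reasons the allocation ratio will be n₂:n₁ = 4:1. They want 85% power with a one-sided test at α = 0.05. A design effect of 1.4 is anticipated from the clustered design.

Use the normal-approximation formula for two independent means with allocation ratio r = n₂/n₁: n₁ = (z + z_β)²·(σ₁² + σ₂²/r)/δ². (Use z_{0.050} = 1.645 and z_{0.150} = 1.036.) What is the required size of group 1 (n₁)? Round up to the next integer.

n₁ = 44

n₁ = (z_α + z_β)² · (σ₁² + σ₂²/r) / δ²
   = (1.645 + 1.036)² · (1.4² + 1.8²/4) / 0.8²
   = 7.1878 · (1.96 + 0.81) / 0.64
   = 7.1878 · 2.77 / 0.64
   = 31.11
Design effect: 1.4 × 31.11 = 43.55.
Round up → n₁ = 44; n₂ = r·n₁ = 4 × 44 = 176.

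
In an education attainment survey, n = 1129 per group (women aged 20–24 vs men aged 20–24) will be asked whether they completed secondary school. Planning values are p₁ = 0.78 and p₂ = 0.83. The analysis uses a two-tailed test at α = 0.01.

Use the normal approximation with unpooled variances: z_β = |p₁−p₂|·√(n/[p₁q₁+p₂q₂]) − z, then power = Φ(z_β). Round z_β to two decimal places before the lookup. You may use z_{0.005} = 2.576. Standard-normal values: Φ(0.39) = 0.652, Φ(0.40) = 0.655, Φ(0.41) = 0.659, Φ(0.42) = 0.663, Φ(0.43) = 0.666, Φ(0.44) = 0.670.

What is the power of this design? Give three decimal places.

z_β = |p₁−p₂|·√(n/[p₁q₁+p₂q₂]) − z_{α/2}
    = 0.05 · √(1129/0.3127) − 2.576
    = 0.05 · 60.0873 − 2.576
    = 3.0044 − 2.576 = 0.4284 → 0.43
Power = Φ(0.43) = 0.666.

Power ≈ 0.666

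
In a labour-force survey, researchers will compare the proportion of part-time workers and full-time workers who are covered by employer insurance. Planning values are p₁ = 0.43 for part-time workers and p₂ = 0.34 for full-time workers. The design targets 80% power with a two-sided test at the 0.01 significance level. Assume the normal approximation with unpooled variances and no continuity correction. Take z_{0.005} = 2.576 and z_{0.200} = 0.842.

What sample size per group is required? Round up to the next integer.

n = (z_{α/2} + z_β)² · [p₁(1−p₁) + p₂(1−p₂)] / (p₁ − p₂)²
  = (2.576 + 0.842)² · (0.43·0.57 + 0.34·0.66) / (0.09)²
  = (3.418)² · (0.2451 + 0.2244) / 0.0081
  = 11.6827 · 0.4695 / 0.0081
  = 677.17
Round up → n = 678 per group.

n = 678 per group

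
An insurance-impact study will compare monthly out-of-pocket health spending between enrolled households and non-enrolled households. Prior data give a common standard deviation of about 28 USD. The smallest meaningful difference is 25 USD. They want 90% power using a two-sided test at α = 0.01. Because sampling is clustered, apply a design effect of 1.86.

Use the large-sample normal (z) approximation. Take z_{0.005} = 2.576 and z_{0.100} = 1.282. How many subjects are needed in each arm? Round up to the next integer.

n = 70 per group

n = (z_{α/2} + z_β)² · (σ₁² + σ₂²) / δ²
  = (2.576 + 1.282)² · (2·28² = 1568) / 25²
  = 14.8842 · 1568 / 625
  = 37.34
Design effect: 1.86 × 37.34 = 69.45.
Round up → n = 70 per group.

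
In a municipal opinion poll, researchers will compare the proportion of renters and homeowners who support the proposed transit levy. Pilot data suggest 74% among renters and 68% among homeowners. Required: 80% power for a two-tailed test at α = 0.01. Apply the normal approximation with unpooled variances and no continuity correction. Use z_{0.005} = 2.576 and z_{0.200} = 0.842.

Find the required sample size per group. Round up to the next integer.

n = 1331 per group

n = (z_{α/2} + z_β)² · [p₁(1−p₁) + p₂(1−p₂)] / (p₁ − p₂)²
  = (2.576 + 0.842)² · (0.74·0.26 + 0.68·0.32) / (0.06)²
  = (3.418)² · (0.1924 + 0.2176) / 0.0036
  = 11.6827 · 0.4100 / 0.0036
  = 1330.53
Round up → n = 1331 per group.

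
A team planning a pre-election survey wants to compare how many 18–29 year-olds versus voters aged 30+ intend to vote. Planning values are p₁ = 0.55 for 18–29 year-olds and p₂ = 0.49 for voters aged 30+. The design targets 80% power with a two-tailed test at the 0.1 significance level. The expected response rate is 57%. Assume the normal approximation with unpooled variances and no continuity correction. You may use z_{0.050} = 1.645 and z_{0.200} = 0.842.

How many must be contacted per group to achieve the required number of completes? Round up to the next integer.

n = 1500 per group

n = (z_{α/2} + z_β)² · [p₁(1−p₁) + p₂(1−p₂)] / (p₁ − p₂)²
  = (1.645 + 0.842)² · (0.55·0.45 + 0.49·0.51) / (0.06)²
  = (2.487)² · (0.2475 + 0.2499) / 0.0036
  = 6.1852 · 0.4974 / 0.0036
  = 854.58
Adjust for 57% response: 854.58 / 0.57 = 1499.27.
Round up → n = 1500 per group.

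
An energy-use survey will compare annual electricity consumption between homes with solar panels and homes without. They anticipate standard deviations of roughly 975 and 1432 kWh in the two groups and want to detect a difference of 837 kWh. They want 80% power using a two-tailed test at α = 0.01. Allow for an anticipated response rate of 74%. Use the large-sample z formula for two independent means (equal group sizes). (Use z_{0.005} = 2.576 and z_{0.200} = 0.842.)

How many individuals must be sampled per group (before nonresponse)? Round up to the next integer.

n = (z_{α/2} + z_β)² · (σ₁² + σ₂²) / δ²
  = (2.576 + 0.842)² · (975² + 1432² = 3001249) / 837²
  = 11.6827 · 3001249 / 700569
  = 50.05
Adjust for 74% response: 50.05 / 0.74 = 67.63.
Round up → n = 68 per group.

n = 68 per group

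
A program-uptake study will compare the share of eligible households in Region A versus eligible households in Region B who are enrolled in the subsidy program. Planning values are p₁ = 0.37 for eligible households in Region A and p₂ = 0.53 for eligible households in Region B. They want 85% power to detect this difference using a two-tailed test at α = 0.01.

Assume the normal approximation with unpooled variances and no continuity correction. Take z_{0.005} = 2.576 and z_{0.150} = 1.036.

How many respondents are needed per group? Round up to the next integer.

n = (z_{α/2} + z_β)² · [p₁(1−p₁) + p₂(1−p₂)] / (p₁ − p₂)²
  = (2.576 + 1.036)² · (0.37·0.63 + 0.53·0.47) / (-0.16)²
  = (3.612)² · (0.2331 + 0.2491) / 0.0256
  = 13.0465 · 0.4822 / 0.0256
  = 245.74
Round up → n = 246 per group.

n = 246 per group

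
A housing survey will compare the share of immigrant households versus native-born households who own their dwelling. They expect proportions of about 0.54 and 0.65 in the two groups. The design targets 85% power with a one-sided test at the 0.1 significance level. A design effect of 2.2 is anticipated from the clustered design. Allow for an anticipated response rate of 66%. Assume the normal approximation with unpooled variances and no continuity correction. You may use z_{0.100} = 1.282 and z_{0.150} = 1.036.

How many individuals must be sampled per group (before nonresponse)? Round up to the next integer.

n = (z_α + z_β)² · [p₁(1−p₁) + p₂(1−p₂)] / (p₁ − p₂)²
  = (1.282 + 1.036)² · (0.54·0.46 + 0.65·0.35) / (-0.11)²
  = (2.318)² · (0.2484 + 0.2275) / 0.0121
  = 5.3731 · 0.4759 / 0.0121
  = 211.33
Design effect: 2.2 × 211.33 = 464.92.
Adjust for 66% response: 464.92 / 0.66 = 704.43.
Round up → n = 705 per group.

n = 705 per group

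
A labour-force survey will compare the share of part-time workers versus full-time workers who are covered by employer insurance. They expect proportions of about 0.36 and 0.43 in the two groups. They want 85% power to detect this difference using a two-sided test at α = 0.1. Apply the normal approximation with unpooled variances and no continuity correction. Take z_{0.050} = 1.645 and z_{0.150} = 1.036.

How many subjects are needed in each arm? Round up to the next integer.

n = 698 per group

n = (z_{α/2} + z_β)² · [p₁(1−p₁) + p₂(1−p₂)] / (p₁ − p₂)²
  = (1.645 + 1.036)² · (0.36·0.64 + 0.43·0.57) / (-0.07)²
  = (2.681)² · (0.2304 + 0.2451) / 0.0049
  = 7.1878 · 0.4755 / 0.0049
  = 697.51
Round up → n = 698 per group.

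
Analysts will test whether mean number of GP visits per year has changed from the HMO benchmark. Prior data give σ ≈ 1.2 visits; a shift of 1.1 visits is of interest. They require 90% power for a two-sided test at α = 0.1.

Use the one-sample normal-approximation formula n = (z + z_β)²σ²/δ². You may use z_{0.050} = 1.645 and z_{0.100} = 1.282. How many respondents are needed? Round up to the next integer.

n = (z_{α/2} + z_β)² · σ² / δ²
  = (1.645 + 1.282)² · 1.2² / 1.1²
  = 8.5673 · 1.44 / 1.21
  = 10.20
Round up → n = 11.

n = 11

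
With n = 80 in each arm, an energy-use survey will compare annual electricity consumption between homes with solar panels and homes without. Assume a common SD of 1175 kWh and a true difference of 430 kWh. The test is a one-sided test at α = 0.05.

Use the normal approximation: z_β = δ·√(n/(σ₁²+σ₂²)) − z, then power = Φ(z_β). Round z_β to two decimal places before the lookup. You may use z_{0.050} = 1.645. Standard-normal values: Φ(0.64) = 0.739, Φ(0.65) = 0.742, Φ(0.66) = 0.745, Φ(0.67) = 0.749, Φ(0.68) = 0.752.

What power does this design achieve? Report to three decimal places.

Power ≈ 0.749

z_β = δ·√(n/(σ₁²+σ₂²)) − z_α
    = 430 · √(80/2761250) − 1.645
    = 430 · 0.00538 − 1.645
    = 2.3145 − 1.645 = 0.6695 → 0.67
Power = Φ(0.67) = 0.749.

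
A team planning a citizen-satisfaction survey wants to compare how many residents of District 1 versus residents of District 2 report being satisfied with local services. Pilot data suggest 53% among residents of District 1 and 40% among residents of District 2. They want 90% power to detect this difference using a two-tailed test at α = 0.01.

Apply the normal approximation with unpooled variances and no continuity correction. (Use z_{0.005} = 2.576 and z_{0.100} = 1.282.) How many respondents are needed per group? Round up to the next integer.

n = (z_{α/2} + z_β)² · [p₁(1−p₁) + p₂(1−p₂)] / (p₁ − p₂)²
  = (2.576 + 1.282)² · (0.53·0.47 + 0.40·0.60) / (0.13)²
  = (3.858)² · (0.2491 + 0.2400) / 0.0169
  = 14.8842 · 0.4891 / 0.0169
  = 430.76
Round up → n = 431 per group.

n = 431 per group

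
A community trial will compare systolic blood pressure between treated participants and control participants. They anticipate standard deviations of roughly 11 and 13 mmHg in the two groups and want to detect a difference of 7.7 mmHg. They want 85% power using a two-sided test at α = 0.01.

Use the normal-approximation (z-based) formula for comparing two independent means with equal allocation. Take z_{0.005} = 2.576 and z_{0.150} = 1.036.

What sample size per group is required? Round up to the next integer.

n = (z_{α/2} + z_β)² · (σ₁² + σ₂²) / δ²
  = (2.576 + 1.036)² · (11² + 13² = 290) / 7.7²
  = 13.0465 · 290 / 59.29
  = 63.81
Round up → n = 64 per group.

n = 64 per group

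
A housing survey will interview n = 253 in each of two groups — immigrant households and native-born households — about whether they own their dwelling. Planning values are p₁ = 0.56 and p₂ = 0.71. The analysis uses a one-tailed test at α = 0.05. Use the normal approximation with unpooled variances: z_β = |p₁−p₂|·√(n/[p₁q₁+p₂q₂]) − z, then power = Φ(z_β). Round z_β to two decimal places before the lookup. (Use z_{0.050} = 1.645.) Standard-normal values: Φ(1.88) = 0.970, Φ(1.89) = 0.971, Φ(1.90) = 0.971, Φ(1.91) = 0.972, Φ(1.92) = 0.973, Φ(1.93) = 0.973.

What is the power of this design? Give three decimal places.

Power ≈ 0.971

z_β = |p₁−p₂|·√(n/[p₁q₁+p₂q₂]) − z_α
    = 0.15 · √(253/0.4523) − 1.645
    = 0.15 · 23.6509 − 1.645
    = 3.5476 − 1.645 = 1.9026 → 1.90
Power = Φ(1.90) = 0.971.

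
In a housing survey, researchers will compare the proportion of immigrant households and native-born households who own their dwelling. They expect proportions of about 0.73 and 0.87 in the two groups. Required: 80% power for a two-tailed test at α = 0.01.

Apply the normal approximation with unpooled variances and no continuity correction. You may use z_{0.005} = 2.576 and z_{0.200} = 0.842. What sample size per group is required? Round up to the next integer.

n = 185 per group

n = (z_{α/2} + z_β)² · [p₁(1−p₁) + p₂(1−p₂)] / (p₁ − p₂)²
  = (2.576 + 0.842)² · (0.73·0.27 + 0.87·0.13) / (-0.14)²
  = (3.418)² · (0.1971 + 0.1131) / 0.0196
  = 11.6827 · 0.3102 / 0.0196
  = 184.90
Round up → n = 185 per group.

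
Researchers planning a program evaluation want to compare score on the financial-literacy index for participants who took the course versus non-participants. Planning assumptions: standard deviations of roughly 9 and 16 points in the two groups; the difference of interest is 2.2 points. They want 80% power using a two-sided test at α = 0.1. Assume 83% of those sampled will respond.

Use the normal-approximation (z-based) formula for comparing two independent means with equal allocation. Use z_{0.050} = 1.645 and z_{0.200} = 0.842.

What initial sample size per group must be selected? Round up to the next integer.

n = 519 per group

n = (z_{α/2} + z_β)² · (σ₁² + σ₂²) / δ²
  = (1.645 + 0.842)² · (9² + 16² = 337) / 2.2²
  = 6.1852 · 337 / 4.84
  = 430.66
Adjust for 83% response: 430.66 / 0.83 = 518.87.
Round up → n = 519 per group.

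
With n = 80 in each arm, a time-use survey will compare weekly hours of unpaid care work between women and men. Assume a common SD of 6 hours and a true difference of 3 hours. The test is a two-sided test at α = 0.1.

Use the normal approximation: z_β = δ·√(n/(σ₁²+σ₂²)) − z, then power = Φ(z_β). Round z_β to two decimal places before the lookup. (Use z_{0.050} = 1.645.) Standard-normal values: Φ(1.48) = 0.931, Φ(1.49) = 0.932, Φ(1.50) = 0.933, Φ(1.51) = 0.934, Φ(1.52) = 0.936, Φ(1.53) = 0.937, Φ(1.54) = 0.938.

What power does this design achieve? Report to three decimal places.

z_β = δ·√(n/(σ₁²+σ₂²)) − z_{α/2}
    = 3 · √(80/72) − 1.645
    = 3 · 1.05409 − 1.645
    = 3.1623 − 1.645 = 1.5173 → 1.52
Power = Φ(1.52) = 0.936.

Power ≈ 0.936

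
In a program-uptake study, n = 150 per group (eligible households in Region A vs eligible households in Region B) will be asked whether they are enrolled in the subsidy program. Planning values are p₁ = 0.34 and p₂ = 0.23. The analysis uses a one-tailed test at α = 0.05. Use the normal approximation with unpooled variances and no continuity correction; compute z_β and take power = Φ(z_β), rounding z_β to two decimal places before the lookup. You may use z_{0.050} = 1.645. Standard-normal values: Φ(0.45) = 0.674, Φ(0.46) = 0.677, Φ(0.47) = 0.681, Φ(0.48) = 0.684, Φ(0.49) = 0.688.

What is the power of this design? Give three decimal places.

z_β = |p₁−p₂|·√(n/[p₁q₁+p₂q₂]) − z_α
    = 0.11 · √(150/0.4015) − 1.645
    = 0.11 · 19.3287 − 1.645
    = 2.1262 − 1.645 = 0.4812 → 0.48
Power = Φ(0.48) = 0.684.

Power ≈ 0.684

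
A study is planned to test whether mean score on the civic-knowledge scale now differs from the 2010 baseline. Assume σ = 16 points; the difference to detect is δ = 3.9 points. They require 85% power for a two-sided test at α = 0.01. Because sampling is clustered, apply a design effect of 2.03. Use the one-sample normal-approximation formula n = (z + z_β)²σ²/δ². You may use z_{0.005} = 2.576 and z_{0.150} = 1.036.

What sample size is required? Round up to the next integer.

n = (z_{α/2} + z_β)² · σ² / δ²
  = (2.576 + 1.036)² · 16² / 3.9²
  = 13.0465 · 256 / 15.21
  = 219.59
Design effect: 2.03 × 219.59 = 445.76.
Round up → n = 446.

n = 446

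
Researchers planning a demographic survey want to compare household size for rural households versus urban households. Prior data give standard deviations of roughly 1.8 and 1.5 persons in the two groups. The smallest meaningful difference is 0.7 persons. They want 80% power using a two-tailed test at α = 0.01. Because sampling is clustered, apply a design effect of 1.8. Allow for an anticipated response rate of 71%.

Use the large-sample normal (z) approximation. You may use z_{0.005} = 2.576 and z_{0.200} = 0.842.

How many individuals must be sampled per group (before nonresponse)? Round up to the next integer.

n = (z_{α/2} + z_β)² · (σ₁² + σ₂²) / δ²
  = (2.576 + 0.842)² · (1.8² + 1.5² = 5.49) / 0.7²
  = 11.6827 · 5.49 / 0.49
  = 130.89
Design effect: 1.8 × 130.89 = 235.61.
Adjust for 71% response: 235.61 / 0.71 = 331.84.
Round up → n = 332 per group.

n = 332 per group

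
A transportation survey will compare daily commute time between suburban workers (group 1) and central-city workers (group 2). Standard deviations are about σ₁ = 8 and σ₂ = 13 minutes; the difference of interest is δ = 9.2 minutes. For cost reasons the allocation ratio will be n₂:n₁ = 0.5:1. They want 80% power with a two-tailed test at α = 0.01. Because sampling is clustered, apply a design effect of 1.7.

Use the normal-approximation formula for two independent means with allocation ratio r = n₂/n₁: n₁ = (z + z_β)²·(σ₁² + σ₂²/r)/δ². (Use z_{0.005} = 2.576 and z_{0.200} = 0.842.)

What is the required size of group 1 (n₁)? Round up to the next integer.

n₁ = 95

n₁ = (z_{α/2} + z_β)² · (σ₁² + σ₂²/r) / δ²
   = (2.576 + 0.842)² · (8² + 13²/0.5) / 9.2²
   = 11.6827 · (64 + 338) / 84.64
   = 11.6827 · 402 / 84.64
   = 55.49
Design effect: 1.7 × 55.49 = 94.33.
Round up → n₁ = 95; n₂ = r·n₁ = 0.5 × 95 = 48.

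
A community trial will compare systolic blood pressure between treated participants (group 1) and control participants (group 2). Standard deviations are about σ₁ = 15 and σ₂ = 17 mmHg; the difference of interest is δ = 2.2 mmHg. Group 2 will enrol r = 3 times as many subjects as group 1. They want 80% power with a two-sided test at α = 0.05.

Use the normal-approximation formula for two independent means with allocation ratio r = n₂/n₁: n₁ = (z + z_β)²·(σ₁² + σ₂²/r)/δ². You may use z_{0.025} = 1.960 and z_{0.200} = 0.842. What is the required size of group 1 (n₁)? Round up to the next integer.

n₁ = (z_{α/2} + z_β)² · (σ₁² + σ₂²/r) / δ²
   = (1.960 + 0.842)² · (15² + 17²/3) / 2.2²
   = 7.8512 · (225 + 96.3333) / 4.84
   = 7.8512 · 321.3333 / 4.84
   = 521.25
Round up → n₁ = 522; n₂ = r·n₁ = 3 × 522 = 1566.

n₁ = 522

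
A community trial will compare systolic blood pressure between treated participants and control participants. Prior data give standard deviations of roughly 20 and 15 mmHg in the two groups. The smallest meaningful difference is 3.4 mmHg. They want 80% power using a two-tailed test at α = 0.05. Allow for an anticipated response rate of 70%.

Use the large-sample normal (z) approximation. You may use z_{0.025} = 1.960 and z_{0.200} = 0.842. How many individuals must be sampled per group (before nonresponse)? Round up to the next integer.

n = 607 per group

n = (z_{α/2} + z_β)² · (σ₁² + σ₂²) / δ²
  = (1.960 + 0.842)² · (20² + 15² = 625) / 3.4²
  = 7.8512 · 625 / 11.56
  = 424.48
Adjust for 70% response: 424.48 / 0.70 = 606.40.
Round up → n = 607 per group.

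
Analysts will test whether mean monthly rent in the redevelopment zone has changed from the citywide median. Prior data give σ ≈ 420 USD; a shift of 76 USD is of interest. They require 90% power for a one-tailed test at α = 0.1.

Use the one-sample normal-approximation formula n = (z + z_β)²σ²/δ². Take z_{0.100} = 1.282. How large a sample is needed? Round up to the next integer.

n = 201

n = (z_α + z_β)² · σ² / δ²
  = (1.282 + 1.282)² · 420² / 76²
  = 6.5741 · 176400 / 5776
  = 200.77
Round up → n = 201.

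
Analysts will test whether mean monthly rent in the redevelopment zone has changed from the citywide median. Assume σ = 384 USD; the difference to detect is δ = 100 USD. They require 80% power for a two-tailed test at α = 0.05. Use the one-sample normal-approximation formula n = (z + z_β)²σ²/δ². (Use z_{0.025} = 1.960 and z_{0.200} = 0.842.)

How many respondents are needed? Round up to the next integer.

n = 116

n = (z_{α/2} + z_β)² · σ² / δ²
  = (1.960 + 0.842)² · 384² / 100²
  = 7.8512 · 147456 / 10000
  = 115.77
Round up → n = 116.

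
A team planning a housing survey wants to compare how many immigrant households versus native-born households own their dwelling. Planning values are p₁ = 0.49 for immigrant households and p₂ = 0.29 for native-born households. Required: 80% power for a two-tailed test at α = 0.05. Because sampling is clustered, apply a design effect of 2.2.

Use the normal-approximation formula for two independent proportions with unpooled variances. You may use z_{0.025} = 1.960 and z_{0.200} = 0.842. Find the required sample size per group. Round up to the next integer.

n = (z_{α/2} + z_β)² · [p₁(1−p₁) + p₂(1−p₂)] / (p₁ − p₂)²
  = (1.960 + 0.842)² · (0.49·0.51 + 0.29·0.71) / (0.20)²
  = (2.802)² · (0.2499 + 0.2059) / 0.0400
  = 7.8512 · 0.4558 / 0.0400
  = 89.46
Design effect: 2.2 × 89.46 = 196.82.
Round up → n = 197 per group.

n = 197 per group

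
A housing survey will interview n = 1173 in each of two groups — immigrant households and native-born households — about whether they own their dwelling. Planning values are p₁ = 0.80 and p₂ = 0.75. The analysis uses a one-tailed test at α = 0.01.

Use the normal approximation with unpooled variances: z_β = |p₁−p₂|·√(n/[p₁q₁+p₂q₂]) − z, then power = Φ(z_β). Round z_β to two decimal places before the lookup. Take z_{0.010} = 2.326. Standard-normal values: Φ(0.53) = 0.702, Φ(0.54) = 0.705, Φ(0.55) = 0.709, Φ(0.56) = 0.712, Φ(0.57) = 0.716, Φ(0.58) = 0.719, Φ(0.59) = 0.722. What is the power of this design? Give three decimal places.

z_β = |p₁−p₂|·√(n/[p₁q₁+p₂q₂]) − z_α
    = 0.05 · √(1173/0.3475) − 2.326
    = 0.05 · 58.0994 − 2.326
    = 2.9050 − 2.326 = 0.5790 → 0.58
Power = Φ(0.58) = 0.719.

Power ≈ 0.719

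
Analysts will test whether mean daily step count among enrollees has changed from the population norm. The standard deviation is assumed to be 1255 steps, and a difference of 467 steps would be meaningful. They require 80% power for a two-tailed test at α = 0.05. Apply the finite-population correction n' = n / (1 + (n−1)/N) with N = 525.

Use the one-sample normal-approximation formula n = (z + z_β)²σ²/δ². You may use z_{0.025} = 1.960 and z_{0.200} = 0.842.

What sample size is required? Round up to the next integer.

n = 52

n = (z_{α/2} + z_β)² · σ² / δ²
  = (1.960 + 0.842)² · 1255² / 467²
  = 7.8512 · 1575025 / 218089
  = 56.70
Finite-population correction (N = 525): 56.70 / (1 + (56.70 − 1)/525) = 51.26.
Round up → n = 52.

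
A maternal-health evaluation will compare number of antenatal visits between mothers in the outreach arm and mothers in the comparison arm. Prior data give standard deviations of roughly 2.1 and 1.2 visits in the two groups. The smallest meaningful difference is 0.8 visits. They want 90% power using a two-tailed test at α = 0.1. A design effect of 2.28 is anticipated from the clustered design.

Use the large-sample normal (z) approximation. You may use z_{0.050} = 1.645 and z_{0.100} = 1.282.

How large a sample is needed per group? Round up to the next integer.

n = (z_{α/2} + z_β)² · (σ₁² + σ₂²) / δ²
  = (1.645 + 1.282)² · (2.1² + 1.2² = 5.85) / 0.8²
  = 8.5673 · 5.85 / 0.64
  = 78.31
Design effect: 2.28 × 78.31 = 178.55.
Round up → n = 179 per group.

n = 179 per group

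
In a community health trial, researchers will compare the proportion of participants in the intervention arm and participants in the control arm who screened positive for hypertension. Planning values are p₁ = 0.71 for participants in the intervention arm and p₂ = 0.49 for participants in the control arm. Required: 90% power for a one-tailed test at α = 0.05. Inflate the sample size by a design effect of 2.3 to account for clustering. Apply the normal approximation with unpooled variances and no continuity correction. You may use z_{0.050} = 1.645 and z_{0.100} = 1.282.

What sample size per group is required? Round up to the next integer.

n = 186 per group

n = (z_α + z_β)² · [p₁(1−p₁) + p₂(1−p₂)] / (p₁ − p₂)²
  = (1.645 + 1.282)² · (0.71·0.29 + 0.49·0.51) / (0.22)²
  = (2.927)² · (0.2059 + 0.2499) / 0.0484
  = 8.5673 · 0.4558 / 0.0484
  = 80.68
Design effect: 2.3 × 80.68 = 185.57.
Round up → n = 186 per group.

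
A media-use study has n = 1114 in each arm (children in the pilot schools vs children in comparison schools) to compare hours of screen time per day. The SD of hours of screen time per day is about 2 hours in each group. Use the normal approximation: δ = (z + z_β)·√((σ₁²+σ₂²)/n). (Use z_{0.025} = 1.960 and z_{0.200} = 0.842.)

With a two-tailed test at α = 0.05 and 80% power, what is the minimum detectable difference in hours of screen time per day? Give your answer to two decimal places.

δ = (z_{α/2} + z_β) · √((σ₁²+σ₂²)/n)
  = (1.960 + 0.842) · √(8/1114)
  = 2.802 · √0.00718
  = 2.802 · 0.0847
  = 0.2374

Minimum detectable difference ≈ 0.24 hours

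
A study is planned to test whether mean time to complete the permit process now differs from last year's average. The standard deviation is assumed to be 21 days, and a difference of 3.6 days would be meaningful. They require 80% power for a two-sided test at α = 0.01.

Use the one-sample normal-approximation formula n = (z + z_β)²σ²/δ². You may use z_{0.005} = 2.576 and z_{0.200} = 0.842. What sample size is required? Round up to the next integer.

n = (z_{α/2} + z_β)² · σ² / δ²
  = (2.576 + 0.842)² · 21² / 3.6²
  = 11.6827 · 441 / 12.96
  = 397.54
Round up → n = 398.

n = 398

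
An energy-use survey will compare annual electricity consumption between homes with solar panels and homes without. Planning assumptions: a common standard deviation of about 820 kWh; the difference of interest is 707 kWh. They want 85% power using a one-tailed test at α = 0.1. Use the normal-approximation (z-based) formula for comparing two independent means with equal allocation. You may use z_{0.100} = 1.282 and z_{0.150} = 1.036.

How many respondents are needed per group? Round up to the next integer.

n = (z_α + z_β)² · (σ₁² + σ₂²) / δ²
  = (1.282 + 1.036)² · (2·820² = 1344800) / 707²
  = 5.3731 · 1344800 / 499849
  = 14.46
Round up → n = 15 per group.

n = 15 per group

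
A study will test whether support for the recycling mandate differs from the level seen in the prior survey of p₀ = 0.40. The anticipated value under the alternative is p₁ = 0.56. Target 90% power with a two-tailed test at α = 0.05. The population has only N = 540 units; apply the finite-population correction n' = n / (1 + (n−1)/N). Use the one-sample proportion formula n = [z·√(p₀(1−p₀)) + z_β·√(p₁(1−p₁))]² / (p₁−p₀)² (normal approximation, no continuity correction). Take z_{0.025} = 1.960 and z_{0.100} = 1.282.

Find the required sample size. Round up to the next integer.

n = [z_{α/2}·√(p₀q₀) + z_β·√(p₁q₁)]² / (p₁ − p₀)²
  = [1.960·√(0.40·0.60) + 1.282·√(0.56·0.44)]² / (0.16)²
  = [1.960·0.4899 + 1.282·0.4964]² / 0.0256
  = [1.5966]² / 0.0256
  = 99.57
Finite-population correction (N = 540): 99.57 / (1 + (99.57 − 1)/540) = 84.20.
Round up → n = 85.

n = 85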